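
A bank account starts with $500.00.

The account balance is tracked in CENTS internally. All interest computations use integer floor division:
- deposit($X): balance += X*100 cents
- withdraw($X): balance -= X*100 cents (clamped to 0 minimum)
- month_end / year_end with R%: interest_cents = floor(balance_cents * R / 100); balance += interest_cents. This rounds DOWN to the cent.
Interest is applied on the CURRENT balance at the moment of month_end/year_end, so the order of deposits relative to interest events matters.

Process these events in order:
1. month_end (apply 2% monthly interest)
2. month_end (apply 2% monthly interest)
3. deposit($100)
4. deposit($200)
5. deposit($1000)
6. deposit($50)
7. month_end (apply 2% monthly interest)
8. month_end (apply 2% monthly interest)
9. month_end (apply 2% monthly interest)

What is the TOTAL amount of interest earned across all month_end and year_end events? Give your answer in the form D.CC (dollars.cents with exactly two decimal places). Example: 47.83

After 1 (month_end (apply 2% monthly interest)): balance=$510.00 total_interest=$10.00
After 2 (month_end (apply 2% monthly interest)): balance=$520.20 total_interest=$20.20
After 3 (deposit($100)): balance=$620.20 total_interest=$20.20
After 4 (deposit($200)): balance=$820.20 total_interest=$20.20
After 5 (deposit($1000)): balance=$1820.20 total_interest=$20.20
After 6 (deposit($50)): balance=$1870.20 total_interest=$20.20
After 7 (month_end (apply 2% monthly interest)): balance=$1907.60 total_interest=$57.60
After 8 (month_end (apply 2% monthly interest)): balance=$1945.75 total_interest=$95.75
After 9 (month_end (apply 2% monthly interest)): balance=$1984.66 total_interest=$134.66

Answer: 134.66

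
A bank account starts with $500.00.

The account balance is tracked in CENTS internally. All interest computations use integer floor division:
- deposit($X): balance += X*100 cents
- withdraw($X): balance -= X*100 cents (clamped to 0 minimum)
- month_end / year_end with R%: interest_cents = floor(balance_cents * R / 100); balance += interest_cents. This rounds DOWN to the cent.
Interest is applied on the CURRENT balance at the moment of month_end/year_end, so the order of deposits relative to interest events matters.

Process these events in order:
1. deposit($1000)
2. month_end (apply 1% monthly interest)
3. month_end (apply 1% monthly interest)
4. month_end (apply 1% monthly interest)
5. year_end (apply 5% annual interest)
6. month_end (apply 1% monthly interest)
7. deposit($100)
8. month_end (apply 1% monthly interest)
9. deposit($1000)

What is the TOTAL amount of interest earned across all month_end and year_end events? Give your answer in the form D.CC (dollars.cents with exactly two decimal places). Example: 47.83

Answer: 156.32

Derivation:
After 1 (deposit($1000)): balance=$1500.00 total_interest=$0.00
After 2 (month_end (apply 1% monthly interest)): balance=$1515.00 total_interest=$15.00
After 3 (month_end (apply 1% monthly interest)): balance=$1530.15 total_interest=$30.15
After 4 (month_end (apply 1% monthly interest)): balance=$1545.45 total_interest=$45.45
After 5 (year_end (apply 5% annual interest)): balance=$1622.72 total_interest=$122.72
After 6 (month_end (apply 1% monthly interest)): balance=$1638.94 total_interest=$138.94
After 7 (deposit($100)): balance=$1738.94 total_interest=$138.94
After 8 (month_end (apply 1% monthly interest)): balance=$1756.32 total_interest=$156.32
After 9 (deposit($1000)): balance=$2756.32 total_interest=$156.32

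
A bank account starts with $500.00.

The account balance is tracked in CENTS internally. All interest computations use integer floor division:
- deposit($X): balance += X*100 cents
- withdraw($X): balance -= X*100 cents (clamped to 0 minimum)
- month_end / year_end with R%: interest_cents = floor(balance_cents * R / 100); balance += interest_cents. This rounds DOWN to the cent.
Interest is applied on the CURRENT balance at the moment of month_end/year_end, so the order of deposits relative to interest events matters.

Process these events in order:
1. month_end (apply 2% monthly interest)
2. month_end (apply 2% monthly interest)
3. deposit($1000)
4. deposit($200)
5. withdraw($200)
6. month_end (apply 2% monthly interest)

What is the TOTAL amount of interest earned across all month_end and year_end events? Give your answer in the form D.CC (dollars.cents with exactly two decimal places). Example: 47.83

Answer: 50.60

Derivation:
After 1 (month_end (apply 2% monthly interest)): balance=$510.00 total_interest=$10.00
After 2 (month_end (apply 2% monthly interest)): balance=$520.20 total_interest=$20.20
After 3 (deposit($1000)): balance=$1520.20 total_interest=$20.20
After 4 (deposit($200)): balance=$1720.20 total_interest=$20.20
After 5 (withdraw($200)): balance=$1520.20 total_interest=$20.20
After 6 (month_end (apply 2% monthly interest)): balance=$1550.60 total_interest=$50.60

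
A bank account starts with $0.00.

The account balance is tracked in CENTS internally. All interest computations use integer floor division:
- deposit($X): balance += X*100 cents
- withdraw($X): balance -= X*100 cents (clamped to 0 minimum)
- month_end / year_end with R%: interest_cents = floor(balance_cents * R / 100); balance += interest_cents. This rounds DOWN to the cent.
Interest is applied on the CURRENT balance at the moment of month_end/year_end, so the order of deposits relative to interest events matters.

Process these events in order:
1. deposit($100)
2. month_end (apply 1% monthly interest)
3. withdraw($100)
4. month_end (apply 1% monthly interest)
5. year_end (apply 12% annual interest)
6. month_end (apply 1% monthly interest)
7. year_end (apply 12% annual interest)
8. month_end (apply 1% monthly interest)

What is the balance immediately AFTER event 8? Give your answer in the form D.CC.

After 1 (deposit($100)): balance=$100.00 total_interest=$0.00
After 2 (month_end (apply 1% monthly interest)): balance=$101.00 total_interest=$1.00
After 3 (withdraw($100)): balance=$1.00 total_interest=$1.00
After 4 (month_end (apply 1% monthly interest)): balance=$1.01 total_interest=$1.01
After 5 (year_end (apply 12% annual interest)): balance=$1.13 total_interest=$1.13
After 6 (month_end (apply 1% monthly interest)): balance=$1.14 total_interest=$1.14
After 7 (year_end (apply 12% annual interest)): balance=$1.27 total_interest=$1.27
After 8 (month_end (apply 1% monthly interest)): balance=$1.28 total_interest=$1.28

Answer: 1.28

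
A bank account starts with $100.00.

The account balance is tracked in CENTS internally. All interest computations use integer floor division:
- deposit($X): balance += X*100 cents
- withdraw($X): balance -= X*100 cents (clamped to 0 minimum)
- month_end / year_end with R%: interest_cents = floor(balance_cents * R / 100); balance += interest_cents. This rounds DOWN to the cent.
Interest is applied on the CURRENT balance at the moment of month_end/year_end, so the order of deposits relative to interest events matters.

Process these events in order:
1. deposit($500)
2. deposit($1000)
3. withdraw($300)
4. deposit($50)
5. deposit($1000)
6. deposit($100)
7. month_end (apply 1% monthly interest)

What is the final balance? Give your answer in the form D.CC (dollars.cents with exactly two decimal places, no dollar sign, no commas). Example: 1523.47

Answer: 2474.50

Derivation:
After 1 (deposit($500)): balance=$600.00 total_interest=$0.00
After 2 (deposit($1000)): balance=$1600.00 total_interest=$0.00
After 3 (withdraw($300)): balance=$1300.00 total_interest=$0.00
After 4 (deposit($50)): balance=$1350.00 total_interest=$0.00
After 5 (deposit($1000)): balance=$2350.00 total_interest=$0.00
After 6 (deposit($100)): balance=$2450.00 total_interest=$0.00
After 7 (month_end (apply 1% monthly interest)): balance=$2474.50 total_interest=$24.50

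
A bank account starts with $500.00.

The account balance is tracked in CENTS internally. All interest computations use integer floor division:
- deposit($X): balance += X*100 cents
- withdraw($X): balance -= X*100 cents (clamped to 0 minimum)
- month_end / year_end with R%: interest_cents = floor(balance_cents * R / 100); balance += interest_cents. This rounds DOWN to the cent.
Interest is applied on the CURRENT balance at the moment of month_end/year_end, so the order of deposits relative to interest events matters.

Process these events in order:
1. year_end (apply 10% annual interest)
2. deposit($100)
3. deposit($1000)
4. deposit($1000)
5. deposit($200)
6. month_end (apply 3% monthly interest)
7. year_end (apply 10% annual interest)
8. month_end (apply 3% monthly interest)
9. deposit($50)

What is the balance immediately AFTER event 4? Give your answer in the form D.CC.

Answer: 2650.00

Derivation:
After 1 (year_end (apply 10% annual interest)): balance=$550.00 total_interest=$50.00
After 2 (deposit($100)): balance=$650.00 total_interest=$50.00
After 3 (deposit($1000)): balance=$1650.00 total_interest=$50.00
After 4 (deposit($1000)): balance=$2650.00 total_interest=$50.00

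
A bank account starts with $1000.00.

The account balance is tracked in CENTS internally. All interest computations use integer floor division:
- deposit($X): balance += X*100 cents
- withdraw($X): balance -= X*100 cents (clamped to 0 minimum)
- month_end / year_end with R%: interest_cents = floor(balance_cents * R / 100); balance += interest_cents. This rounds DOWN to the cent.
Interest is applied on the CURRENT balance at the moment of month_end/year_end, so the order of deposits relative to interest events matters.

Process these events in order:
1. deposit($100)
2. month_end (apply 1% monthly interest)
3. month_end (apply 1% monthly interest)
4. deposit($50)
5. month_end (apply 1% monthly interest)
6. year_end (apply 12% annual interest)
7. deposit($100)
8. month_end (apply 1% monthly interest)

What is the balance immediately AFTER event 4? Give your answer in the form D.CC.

Answer: 1172.11

Derivation:
After 1 (deposit($100)): balance=$1100.00 total_interest=$0.00
After 2 (month_end (apply 1% monthly interest)): balance=$1111.00 total_interest=$11.00
After 3 (month_end (apply 1% monthly interest)): balance=$1122.11 total_interest=$22.11
After 4 (deposit($50)): balance=$1172.11 total_interest=$22.11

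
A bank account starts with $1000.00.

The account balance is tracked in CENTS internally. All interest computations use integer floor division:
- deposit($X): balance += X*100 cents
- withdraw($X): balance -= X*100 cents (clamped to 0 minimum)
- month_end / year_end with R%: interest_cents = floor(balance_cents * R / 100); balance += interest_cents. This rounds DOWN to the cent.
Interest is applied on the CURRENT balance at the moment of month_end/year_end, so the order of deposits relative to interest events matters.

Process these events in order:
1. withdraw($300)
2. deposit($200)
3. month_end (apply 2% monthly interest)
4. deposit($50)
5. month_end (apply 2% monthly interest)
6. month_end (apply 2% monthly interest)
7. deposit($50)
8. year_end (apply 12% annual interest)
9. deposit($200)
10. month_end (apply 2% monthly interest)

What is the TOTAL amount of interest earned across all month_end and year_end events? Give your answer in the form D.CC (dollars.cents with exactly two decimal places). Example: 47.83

After 1 (withdraw($300)): balance=$700.00 total_interest=$0.00
After 2 (deposit($200)): balance=$900.00 total_interest=$0.00
After 3 (month_end (apply 2% monthly interest)): balance=$918.00 total_interest=$18.00
After 4 (deposit($50)): balance=$968.00 total_interest=$18.00
After 5 (month_end (apply 2% monthly interest)): balance=$987.36 total_interest=$37.36
After 6 (month_end (apply 2% monthly interest)): balance=$1007.10 total_interest=$57.10
After 7 (deposit($50)): balance=$1057.10 total_interest=$57.10
After 8 (year_end (apply 12% annual interest)): balance=$1183.95 total_interest=$183.95
After 9 (deposit($200)): balance=$1383.95 total_interest=$183.95
After 10 (month_end (apply 2% monthly interest)): balance=$1411.62 total_interest=$211.62

Answer: 211.62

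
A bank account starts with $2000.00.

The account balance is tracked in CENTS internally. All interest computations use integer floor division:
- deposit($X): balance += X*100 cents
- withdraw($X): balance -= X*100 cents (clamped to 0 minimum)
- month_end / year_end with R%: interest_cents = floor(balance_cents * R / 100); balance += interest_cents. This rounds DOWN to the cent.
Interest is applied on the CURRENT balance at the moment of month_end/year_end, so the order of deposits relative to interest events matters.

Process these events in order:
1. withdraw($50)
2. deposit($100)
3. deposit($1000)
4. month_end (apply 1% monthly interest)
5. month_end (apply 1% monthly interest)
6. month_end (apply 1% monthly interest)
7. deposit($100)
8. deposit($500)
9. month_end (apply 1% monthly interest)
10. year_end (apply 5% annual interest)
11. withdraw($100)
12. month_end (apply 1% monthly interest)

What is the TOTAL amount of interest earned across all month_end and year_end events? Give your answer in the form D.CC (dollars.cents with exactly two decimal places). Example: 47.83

After 1 (withdraw($50)): balance=$1950.00 total_interest=$0.00
After 2 (deposit($100)): balance=$2050.00 total_interest=$0.00
After 3 (deposit($1000)): balance=$3050.00 total_interest=$0.00
After 4 (month_end (apply 1% monthly interest)): balance=$3080.50 total_interest=$30.50
After 5 (month_end (apply 1% monthly interest)): balance=$3111.30 total_interest=$61.30
After 6 (month_end (apply 1% monthly interest)): balance=$3142.41 total_interest=$92.41
After 7 (deposit($100)): balance=$3242.41 total_interest=$92.41
After 8 (deposit($500)): balance=$3742.41 total_interest=$92.41
After 9 (month_end (apply 1% monthly interest)): balance=$3779.83 total_interest=$129.83
After 10 (year_end (apply 5% annual interest)): balance=$3968.82 total_interest=$318.82
After 11 (withdraw($100)): balance=$3868.82 total_interest=$318.82
After 12 (month_end (apply 1% monthly interest)): balance=$3907.50 total_interest=$357.50

Answer: 357.50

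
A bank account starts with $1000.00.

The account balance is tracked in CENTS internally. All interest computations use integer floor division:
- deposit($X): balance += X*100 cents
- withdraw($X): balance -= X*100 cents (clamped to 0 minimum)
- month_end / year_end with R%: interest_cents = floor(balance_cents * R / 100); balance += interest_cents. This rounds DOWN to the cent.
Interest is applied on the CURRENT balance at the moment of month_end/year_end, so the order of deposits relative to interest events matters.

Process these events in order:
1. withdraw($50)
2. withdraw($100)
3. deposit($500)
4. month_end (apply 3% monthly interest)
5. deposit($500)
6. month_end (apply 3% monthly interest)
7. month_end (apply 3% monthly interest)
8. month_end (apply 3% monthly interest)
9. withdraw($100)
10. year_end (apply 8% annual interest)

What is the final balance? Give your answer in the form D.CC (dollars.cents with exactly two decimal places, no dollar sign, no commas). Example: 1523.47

After 1 (withdraw($50)): balance=$950.00 total_interest=$0.00
After 2 (withdraw($100)): balance=$850.00 total_interest=$0.00
After 3 (deposit($500)): balance=$1350.00 total_interest=$0.00
After 4 (month_end (apply 3% monthly interest)): balance=$1390.50 total_interest=$40.50
After 5 (deposit($500)): balance=$1890.50 total_interest=$40.50
After 6 (month_end (apply 3% monthly interest)): balance=$1947.21 total_interest=$97.21
After 7 (month_end (apply 3% monthly interest)): balance=$2005.62 total_interest=$155.62
After 8 (month_end (apply 3% monthly interest)): balance=$2065.78 total_interest=$215.78
After 9 (withdraw($100)): balance=$1965.78 total_interest=$215.78
After 10 (year_end (apply 8% annual interest)): balance=$2123.04 total_interest=$373.04

Answer: 2123.04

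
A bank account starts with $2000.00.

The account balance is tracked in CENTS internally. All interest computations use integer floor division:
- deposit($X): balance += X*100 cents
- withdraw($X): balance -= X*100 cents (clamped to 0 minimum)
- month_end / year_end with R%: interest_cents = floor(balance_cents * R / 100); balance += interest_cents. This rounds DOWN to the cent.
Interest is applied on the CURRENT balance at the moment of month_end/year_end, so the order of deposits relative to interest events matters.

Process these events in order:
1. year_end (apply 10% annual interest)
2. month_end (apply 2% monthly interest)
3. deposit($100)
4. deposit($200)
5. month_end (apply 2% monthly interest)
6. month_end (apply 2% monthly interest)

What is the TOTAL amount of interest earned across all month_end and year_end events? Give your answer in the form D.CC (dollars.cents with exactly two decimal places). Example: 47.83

After 1 (year_end (apply 10% annual interest)): balance=$2200.00 total_interest=$200.00
After 2 (month_end (apply 2% monthly interest)): balance=$2244.00 total_interest=$244.00
After 3 (deposit($100)): balance=$2344.00 total_interest=$244.00
After 4 (deposit($200)): balance=$2544.00 total_interest=$244.00
After 5 (month_end (apply 2% monthly interest)): balance=$2594.88 total_interest=$294.88
After 6 (month_end (apply 2% monthly interest)): balance=$2646.77 total_interest=$346.77

Answer: 346.77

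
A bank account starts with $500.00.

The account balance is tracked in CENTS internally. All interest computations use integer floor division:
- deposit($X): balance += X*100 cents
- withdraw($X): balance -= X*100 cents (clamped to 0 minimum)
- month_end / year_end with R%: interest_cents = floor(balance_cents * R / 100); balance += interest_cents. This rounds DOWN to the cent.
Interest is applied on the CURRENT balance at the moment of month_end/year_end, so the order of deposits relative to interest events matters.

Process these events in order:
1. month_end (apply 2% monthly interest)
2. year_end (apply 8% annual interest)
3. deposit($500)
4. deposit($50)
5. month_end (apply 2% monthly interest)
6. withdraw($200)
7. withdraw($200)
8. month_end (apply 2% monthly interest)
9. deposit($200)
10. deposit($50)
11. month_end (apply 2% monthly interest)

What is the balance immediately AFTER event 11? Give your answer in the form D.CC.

Answer: 1007.00

Derivation:
After 1 (month_end (apply 2% monthly interest)): balance=$510.00 total_interest=$10.00
After 2 (year_end (apply 8% annual interest)): balance=$550.80 total_interest=$50.80
After 3 (deposit($500)): balance=$1050.80 total_interest=$50.80
After 4 (deposit($50)): balance=$1100.80 total_interest=$50.80
After 5 (month_end (apply 2% monthly interest)): balance=$1122.81 total_interest=$72.81
After 6 (withdraw($200)): balance=$922.81 total_interest=$72.81
After 7 (withdraw($200)): balance=$722.81 total_interest=$72.81
After 8 (month_end (apply 2% monthly interest)): balance=$737.26 total_interest=$87.26
After 9 (deposit($200)): balance=$937.26 total_interest=$87.26
After 10 (deposit($50)): balance=$987.26 total_interest=$87.26
After 11 (month_end (apply 2% monthly interest)): balance=$1007.00 total_interest=$107.00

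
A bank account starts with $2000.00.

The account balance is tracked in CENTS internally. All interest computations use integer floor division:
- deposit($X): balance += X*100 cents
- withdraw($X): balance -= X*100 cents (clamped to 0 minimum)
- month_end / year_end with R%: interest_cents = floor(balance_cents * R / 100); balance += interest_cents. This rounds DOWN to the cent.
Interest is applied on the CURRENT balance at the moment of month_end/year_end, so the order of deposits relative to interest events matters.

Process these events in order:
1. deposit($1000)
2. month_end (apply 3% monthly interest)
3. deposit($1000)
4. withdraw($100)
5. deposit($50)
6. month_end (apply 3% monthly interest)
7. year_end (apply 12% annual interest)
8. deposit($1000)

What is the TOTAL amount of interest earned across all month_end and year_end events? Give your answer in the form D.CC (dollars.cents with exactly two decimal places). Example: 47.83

Answer: 710.54

Derivation:
After 1 (deposit($1000)): balance=$3000.00 total_interest=$0.00
After 2 (month_end (apply 3% monthly interest)): balance=$3090.00 total_interest=$90.00
After 3 (deposit($1000)): balance=$4090.00 total_interest=$90.00
After 4 (withdraw($100)): balance=$3990.00 total_interest=$90.00
After 5 (deposit($50)): balance=$4040.00 total_interest=$90.00
After 6 (month_end (apply 3% monthly interest)): balance=$4161.20 total_interest=$211.20
After 7 (year_end (apply 12% annual interest)): balance=$4660.54 total_interest=$710.54
After 8 (deposit($1000)): balance=$5660.54 total_interest=$710.54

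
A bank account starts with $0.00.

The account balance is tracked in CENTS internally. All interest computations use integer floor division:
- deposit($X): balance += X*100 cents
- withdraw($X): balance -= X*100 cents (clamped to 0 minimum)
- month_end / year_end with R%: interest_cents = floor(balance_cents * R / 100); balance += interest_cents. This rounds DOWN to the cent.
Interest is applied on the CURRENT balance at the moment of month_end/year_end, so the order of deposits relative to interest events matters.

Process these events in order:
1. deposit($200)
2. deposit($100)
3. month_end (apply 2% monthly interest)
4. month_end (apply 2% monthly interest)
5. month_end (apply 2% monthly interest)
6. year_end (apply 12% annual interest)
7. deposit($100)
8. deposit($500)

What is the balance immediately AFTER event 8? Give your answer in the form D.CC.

Answer: 956.56

Derivation:
After 1 (deposit($200)): balance=$200.00 total_interest=$0.00
After 2 (deposit($100)): balance=$300.00 total_interest=$0.00
After 3 (month_end (apply 2% monthly interest)): balance=$306.00 total_interest=$6.00
After 4 (month_end (apply 2% monthly interest)): balance=$312.12 total_interest=$12.12
After 5 (month_end (apply 2% monthly interest)): balance=$318.36 total_interest=$18.36
After 6 (year_end (apply 12% annual interest)): balance=$356.56 total_interest=$56.56
After 7 (deposit($100)): balance=$456.56 total_interest=$56.56
After 8 (deposit($500)): balance=$956.56 total_interest=$56.56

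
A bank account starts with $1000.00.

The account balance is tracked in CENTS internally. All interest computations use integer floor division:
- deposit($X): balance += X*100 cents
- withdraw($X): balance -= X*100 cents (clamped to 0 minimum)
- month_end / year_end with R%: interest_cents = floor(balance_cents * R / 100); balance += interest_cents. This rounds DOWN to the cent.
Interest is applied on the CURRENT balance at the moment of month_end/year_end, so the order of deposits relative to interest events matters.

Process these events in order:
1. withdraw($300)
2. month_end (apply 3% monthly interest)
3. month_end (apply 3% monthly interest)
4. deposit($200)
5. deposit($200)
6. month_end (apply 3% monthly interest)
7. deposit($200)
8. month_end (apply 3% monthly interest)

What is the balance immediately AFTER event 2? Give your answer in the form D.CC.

Answer: 721.00

Derivation:
After 1 (withdraw($300)): balance=$700.00 total_interest=$0.00
After 2 (month_end (apply 3% monthly interest)): balance=$721.00 total_interest=$21.00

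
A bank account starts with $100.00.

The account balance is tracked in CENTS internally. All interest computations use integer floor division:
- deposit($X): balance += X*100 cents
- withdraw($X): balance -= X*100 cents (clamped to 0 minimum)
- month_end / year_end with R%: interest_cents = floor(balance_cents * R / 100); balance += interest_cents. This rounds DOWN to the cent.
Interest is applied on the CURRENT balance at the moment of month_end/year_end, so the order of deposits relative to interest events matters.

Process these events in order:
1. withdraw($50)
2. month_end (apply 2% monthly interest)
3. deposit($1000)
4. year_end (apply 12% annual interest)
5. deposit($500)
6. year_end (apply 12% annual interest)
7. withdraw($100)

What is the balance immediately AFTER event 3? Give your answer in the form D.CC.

Answer: 1051.00

Derivation:
After 1 (withdraw($50)): balance=$50.00 total_interest=$0.00
After 2 (month_end (apply 2% monthly interest)): balance=$51.00 total_interest=$1.00
After 3 (deposit($1000)): balance=$1051.00 total_interest=$1.00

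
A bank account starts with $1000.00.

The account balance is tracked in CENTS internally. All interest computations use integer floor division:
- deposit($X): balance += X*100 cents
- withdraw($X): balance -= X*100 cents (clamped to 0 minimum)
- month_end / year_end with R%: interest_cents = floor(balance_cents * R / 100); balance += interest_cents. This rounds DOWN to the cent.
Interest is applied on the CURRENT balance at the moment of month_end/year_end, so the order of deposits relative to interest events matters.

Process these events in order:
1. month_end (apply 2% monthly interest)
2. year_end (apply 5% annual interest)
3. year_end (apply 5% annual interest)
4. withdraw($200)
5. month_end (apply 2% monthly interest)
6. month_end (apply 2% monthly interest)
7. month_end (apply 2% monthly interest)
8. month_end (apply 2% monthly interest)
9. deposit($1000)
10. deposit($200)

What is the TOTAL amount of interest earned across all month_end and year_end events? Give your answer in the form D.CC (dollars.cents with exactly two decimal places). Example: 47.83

Answer: 200.75

Derivation:
After 1 (month_end (apply 2% monthly interest)): balance=$1020.00 total_interest=$20.00
After 2 (year_end (apply 5% annual interest)): balance=$1071.00 total_interest=$71.00
After 3 (year_end (apply 5% annual interest)): balance=$1124.55 total_interest=$124.55
After 4 (withdraw($200)): balance=$924.55 total_interest=$124.55
After 5 (month_end (apply 2% monthly interest)): balance=$943.04 total_interest=$143.04
After 6 (month_end (apply 2% monthly interest)): balance=$961.90 total_interest=$161.90
After 7 (month_end (apply 2% monthly interest)): balance=$981.13 total_interest=$181.13
After 8 (month_end (apply 2% monthly interest)): balance=$1000.75 total_interest=$200.75
After 9 (deposit($1000)): balance=$2000.75 total_interest=$200.75
After 10 (deposit($200)): balance=$2200.75 total_interest=$200.75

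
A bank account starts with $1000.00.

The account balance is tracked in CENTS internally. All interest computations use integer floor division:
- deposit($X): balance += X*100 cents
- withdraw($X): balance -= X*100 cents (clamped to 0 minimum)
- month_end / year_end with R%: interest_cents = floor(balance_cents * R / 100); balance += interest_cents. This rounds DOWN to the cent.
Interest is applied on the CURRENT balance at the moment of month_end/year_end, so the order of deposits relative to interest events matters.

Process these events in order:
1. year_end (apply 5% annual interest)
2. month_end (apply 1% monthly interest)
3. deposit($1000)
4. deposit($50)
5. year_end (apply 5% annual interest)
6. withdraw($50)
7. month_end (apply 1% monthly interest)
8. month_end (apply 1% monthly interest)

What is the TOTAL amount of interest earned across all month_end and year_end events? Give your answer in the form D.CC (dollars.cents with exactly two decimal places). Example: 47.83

After 1 (year_end (apply 5% annual interest)): balance=$1050.00 total_interest=$50.00
After 2 (month_end (apply 1% monthly interest)): balance=$1060.50 total_interest=$60.50
After 3 (deposit($1000)): balance=$2060.50 total_interest=$60.50
After 4 (deposit($50)): balance=$2110.50 total_interest=$60.50
After 5 (year_end (apply 5% annual interest)): balance=$2216.02 total_interest=$166.02
After 6 (withdraw($50)): balance=$2166.02 total_interest=$166.02
After 7 (month_end (apply 1% monthly interest)): balance=$2187.68 total_interest=$187.68
After 8 (month_end (apply 1% monthly interest)): balance=$2209.55 total_interest=$209.55

Answer: 209.55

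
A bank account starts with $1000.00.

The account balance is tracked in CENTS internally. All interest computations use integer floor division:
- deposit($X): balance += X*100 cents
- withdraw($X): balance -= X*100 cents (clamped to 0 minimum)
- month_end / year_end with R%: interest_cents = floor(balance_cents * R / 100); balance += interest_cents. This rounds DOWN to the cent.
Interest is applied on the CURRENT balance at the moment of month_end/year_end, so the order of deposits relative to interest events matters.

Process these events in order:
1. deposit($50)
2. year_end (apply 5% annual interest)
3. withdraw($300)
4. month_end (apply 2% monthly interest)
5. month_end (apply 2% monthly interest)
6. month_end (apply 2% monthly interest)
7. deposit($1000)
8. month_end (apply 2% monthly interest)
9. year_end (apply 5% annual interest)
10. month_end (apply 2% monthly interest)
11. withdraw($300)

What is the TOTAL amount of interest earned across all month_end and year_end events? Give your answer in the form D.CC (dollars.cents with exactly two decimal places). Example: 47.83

Answer: 272.73

Derivation:
After 1 (deposit($50)): balance=$1050.00 total_interest=$0.00
After 2 (year_end (apply 5% annual interest)): balance=$1102.50 total_interest=$52.50
After 3 (withdraw($300)): balance=$802.50 total_interest=$52.50
After 4 (month_end (apply 2% monthly interest)): balance=$818.55 total_interest=$68.55
After 5 (month_end (apply 2% monthly interest)): balance=$834.92 total_interest=$84.92
After 6 (month_end (apply 2% monthly interest)): balance=$851.61 total_interest=$101.61
After 7 (deposit($1000)): balance=$1851.61 total_interest=$101.61
After 8 (month_end (apply 2% monthly interest)): balance=$1888.64 total_interest=$138.64
After 9 (year_end (apply 5% annual interest)): balance=$1983.07 total_interest=$233.07
After 10 (month_end (apply 2% monthly interest)): balance=$2022.73 total_interest=$272.73
After 11 (withdraw($300)): balance=$1722.73 total_interest=$272.73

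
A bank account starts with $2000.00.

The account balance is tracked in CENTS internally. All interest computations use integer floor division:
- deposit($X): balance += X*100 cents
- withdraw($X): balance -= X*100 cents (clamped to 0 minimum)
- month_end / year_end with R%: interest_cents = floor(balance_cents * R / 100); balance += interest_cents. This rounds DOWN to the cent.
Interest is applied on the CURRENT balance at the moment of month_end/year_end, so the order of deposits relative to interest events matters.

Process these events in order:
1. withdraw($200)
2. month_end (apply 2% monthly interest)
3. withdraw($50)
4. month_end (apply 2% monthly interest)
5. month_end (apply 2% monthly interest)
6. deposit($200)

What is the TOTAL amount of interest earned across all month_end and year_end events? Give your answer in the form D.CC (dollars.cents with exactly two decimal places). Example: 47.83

Answer: 108.15

Derivation:
After 1 (withdraw($200)): balance=$1800.00 total_interest=$0.00
After 2 (month_end (apply 2% monthly interest)): balance=$1836.00 total_interest=$36.00
After 3 (withdraw($50)): balance=$1786.00 total_interest=$36.00
After 4 (month_end (apply 2% monthly interest)): balance=$1821.72 total_interest=$71.72
After 5 (month_end (apply 2% monthly interest)): balance=$1858.15 total_interest=$108.15
After 6 (deposit($200)): balance=$2058.15 total_interest=$108.15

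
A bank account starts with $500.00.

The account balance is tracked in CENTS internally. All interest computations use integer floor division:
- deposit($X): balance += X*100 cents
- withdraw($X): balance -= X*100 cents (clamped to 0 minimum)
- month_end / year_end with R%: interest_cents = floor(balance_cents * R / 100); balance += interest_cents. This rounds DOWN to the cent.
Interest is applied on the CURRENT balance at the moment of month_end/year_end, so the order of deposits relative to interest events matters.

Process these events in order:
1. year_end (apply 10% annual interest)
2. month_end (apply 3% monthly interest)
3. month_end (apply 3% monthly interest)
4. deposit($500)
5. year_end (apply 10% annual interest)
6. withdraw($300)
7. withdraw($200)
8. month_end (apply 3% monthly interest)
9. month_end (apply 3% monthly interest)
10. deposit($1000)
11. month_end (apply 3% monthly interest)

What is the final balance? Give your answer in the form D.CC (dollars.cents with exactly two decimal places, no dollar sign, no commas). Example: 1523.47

After 1 (year_end (apply 10% annual interest)): balance=$550.00 total_interest=$50.00
After 2 (month_end (apply 3% monthly interest)): balance=$566.50 total_interest=$66.50
After 3 (month_end (apply 3% monthly interest)): balance=$583.49 total_interest=$83.49
After 4 (deposit($500)): balance=$1083.49 total_interest=$83.49
After 5 (year_end (apply 10% annual interest)): balance=$1191.83 total_interest=$191.83
After 6 (withdraw($300)): balance=$891.83 total_interest=$191.83
After 7 (withdraw($200)): balance=$691.83 total_interest=$191.83
After 8 (month_end (apply 3% monthly interest)): balance=$712.58 total_interest=$212.58
After 9 (month_end (apply 3% monthly interest)): balance=$733.95 total_interest=$233.95
After 10 (deposit($1000)): balance=$1733.95 total_interest=$233.95
After 11 (month_end (apply 3% monthly interest)): balance=$1785.96 total_interest=$285.96

Answer: 1785.96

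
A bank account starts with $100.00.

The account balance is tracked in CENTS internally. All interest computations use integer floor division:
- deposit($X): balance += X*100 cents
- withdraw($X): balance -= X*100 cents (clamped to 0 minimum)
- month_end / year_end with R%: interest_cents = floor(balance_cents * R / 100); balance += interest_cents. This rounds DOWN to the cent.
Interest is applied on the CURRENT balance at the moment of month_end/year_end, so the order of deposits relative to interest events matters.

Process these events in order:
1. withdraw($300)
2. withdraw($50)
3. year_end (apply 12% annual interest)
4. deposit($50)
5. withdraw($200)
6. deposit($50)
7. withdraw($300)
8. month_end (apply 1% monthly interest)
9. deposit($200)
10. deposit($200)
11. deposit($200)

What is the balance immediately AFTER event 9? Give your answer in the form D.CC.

After 1 (withdraw($300)): balance=$0.00 total_interest=$0.00
After 2 (withdraw($50)): balance=$0.00 total_interest=$0.00
After 3 (year_end (apply 12% annual interest)): balance=$0.00 total_interest=$0.00
After 4 (deposit($50)): balance=$50.00 total_interest=$0.00
After 5 (withdraw($200)): balance=$0.00 total_interest=$0.00
After 6 (deposit($50)): balance=$50.00 total_interest=$0.00
After 7 (withdraw($300)): balance=$0.00 total_interest=$0.00
After 8 (month_end (apply 1% monthly interest)): balance=$0.00 total_interest=$0.00
After 9 (deposit($200)): balance=$200.00 total_interest=$0.00

Answer: 200.00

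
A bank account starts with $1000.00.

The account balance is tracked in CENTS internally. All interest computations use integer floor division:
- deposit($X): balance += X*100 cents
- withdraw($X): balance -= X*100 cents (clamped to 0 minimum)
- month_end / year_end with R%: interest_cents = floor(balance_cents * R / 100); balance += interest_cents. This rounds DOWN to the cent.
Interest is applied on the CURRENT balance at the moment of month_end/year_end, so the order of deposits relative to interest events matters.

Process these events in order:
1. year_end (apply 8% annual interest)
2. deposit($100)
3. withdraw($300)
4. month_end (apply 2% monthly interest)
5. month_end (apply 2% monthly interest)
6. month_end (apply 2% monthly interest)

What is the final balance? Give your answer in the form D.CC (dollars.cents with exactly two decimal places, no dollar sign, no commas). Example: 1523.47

Answer: 933.86

Derivation:
After 1 (year_end (apply 8% annual interest)): balance=$1080.00 total_interest=$80.00
After 2 (deposit($100)): balance=$1180.00 total_interest=$80.00
After 3 (withdraw($300)): balance=$880.00 total_interest=$80.00
After 4 (month_end (apply 2% monthly interest)): balance=$897.60 total_interest=$97.60
After 5 (month_end (apply 2% monthly interest)): balance=$915.55 total_interest=$115.55
After 6 (month_end (apply 2% monthly interest)): balance=$933.86 total_interest=$133.86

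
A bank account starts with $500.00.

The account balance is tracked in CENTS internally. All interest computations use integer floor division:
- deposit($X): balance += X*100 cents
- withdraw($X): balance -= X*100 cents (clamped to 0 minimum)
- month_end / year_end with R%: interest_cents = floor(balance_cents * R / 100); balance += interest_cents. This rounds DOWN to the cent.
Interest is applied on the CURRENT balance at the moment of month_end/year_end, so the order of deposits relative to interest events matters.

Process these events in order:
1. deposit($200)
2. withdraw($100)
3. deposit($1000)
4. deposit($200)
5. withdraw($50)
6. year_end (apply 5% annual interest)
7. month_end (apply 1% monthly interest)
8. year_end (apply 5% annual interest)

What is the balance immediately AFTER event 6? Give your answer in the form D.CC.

After 1 (deposit($200)): balance=$700.00 total_interest=$0.00
After 2 (withdraw($100)): balance=$600.00 total_interest=$0.00
After 3 (deposit($1000)): balance=$1600.00 total_interest=$0.00
After 4 (deposit($200)): balance=$1800.00 total_interest=$0.00
After 5 (withdraw($50)): balance=$1750.00 total_interest=$0.00
After 6 (year_end (apply 5% annual interest)): balance=$1837.50 total_interest=$87.50

Answer: 1837.50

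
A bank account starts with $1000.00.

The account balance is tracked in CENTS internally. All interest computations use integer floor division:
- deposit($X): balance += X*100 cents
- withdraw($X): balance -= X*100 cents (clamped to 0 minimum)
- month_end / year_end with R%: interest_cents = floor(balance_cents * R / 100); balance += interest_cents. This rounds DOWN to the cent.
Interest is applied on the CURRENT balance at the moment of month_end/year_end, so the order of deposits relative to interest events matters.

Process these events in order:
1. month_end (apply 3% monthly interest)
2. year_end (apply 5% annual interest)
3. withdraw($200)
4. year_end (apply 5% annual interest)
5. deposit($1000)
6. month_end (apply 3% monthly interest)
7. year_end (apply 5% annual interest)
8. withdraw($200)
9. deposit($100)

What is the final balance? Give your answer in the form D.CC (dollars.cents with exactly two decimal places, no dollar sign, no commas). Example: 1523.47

After 1 (month_end (apply 3% monthly interest)): balance=$1030.00 total_interest=$30.00
After 2 (year_end (apply 5% annual interest)): balance=$1081.50 total_interest=$81.50
After 3 (withdraw($200)): balance=$881.50 total_interest=$81.50
After 4 (year_end (apply 5% annual interest)): balance=$925.57 total_interest=$125.57
After 5 (deposit($1000)): balance=$1925.57 total_interest=$125.57
After 6 (month_end (apply 3% monthly interest)): balance=$1983.33 total_interest=$183.33
After 7 (year_end (apply 5% annual interest)): balance=$2082.49 total_interest=$282.49
After 8 (withdraw($200)): balance=$1882.49 total_interest=$282.49
After 9 (deposit($100)): balance=$1982.49 total_interest=$282.49

Answer: 1982.49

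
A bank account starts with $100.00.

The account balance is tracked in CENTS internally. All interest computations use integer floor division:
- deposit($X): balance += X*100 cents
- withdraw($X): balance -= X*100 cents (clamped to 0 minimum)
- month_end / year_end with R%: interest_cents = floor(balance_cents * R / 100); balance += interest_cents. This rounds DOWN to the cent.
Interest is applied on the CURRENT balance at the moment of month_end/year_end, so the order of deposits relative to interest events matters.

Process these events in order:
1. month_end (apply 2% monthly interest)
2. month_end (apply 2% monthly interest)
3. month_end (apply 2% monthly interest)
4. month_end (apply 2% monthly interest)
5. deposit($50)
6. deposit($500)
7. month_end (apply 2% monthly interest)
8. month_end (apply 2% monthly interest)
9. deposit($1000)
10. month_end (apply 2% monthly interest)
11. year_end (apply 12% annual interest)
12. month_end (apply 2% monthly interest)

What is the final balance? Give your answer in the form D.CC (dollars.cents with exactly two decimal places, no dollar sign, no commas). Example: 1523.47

After 1 (month_end (apply 2% monthly interest)): balance=$102.00 total_interest=$2.00
After 2 (month_end (apply 2% monthly interest)): balance=$104.04 total_interest=$4.04
After 3 (month_end (apply 2% monthly interest)): balance=$106.12 total_interest=$6.12
After 4 (month_end (apply 2% monthly interest)): balance=$108.24 total_interest=$8.24
After 5 (deposit($50)): balance=$158.24 total_interest=$8.24
After 6 (deposit($500)): balance=$658.24 total_interest=$8.24
After 7 (month_end (apply 2% monthly interest)): balance=$671.40 total_interest=$21.40
After 8 (month_end (apply 2% monthly interest)): balance=$684.82 total_interest=$34.82
After 9 (deposit($1000)): balance=$1684.82 total_interest=$34.82
After 10 (month_end (apply 2% monthly interest)): balance=$1718.51 total_interest=$68.51
After 11 (year_end (apply 12% annual interest)): balance=$1924.73 total_interest=$274.73
After 12 (month_end (apply 2% monthly interest)): balance=$1963.22 total_interest=$313.22

Answer: 1963.22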